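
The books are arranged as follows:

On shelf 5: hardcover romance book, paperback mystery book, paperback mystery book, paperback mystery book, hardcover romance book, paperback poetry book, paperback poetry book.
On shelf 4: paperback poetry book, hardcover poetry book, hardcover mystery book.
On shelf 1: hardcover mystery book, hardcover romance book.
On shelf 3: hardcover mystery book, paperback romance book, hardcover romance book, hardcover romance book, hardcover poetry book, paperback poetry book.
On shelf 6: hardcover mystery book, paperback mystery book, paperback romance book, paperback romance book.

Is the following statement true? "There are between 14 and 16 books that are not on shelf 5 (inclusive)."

|books that are not on shelf 5| = 15.
The claim requires 14 ≤ 15 ≤ 16, which holds.

True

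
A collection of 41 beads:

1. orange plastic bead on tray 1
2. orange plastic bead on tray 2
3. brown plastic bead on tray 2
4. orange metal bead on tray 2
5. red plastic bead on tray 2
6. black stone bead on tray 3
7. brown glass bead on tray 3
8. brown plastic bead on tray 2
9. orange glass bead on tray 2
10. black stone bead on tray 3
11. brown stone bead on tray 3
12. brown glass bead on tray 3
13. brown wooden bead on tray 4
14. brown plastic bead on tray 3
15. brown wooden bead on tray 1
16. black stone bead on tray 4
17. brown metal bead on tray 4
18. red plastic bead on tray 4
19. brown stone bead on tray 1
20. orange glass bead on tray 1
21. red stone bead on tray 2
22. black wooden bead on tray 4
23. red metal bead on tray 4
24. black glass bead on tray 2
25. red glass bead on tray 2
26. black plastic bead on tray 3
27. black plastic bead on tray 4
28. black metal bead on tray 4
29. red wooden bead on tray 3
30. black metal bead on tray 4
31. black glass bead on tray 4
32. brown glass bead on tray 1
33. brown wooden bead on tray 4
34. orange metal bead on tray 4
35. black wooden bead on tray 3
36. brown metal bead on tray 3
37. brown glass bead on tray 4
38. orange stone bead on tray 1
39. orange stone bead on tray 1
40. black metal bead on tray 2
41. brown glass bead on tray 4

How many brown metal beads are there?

2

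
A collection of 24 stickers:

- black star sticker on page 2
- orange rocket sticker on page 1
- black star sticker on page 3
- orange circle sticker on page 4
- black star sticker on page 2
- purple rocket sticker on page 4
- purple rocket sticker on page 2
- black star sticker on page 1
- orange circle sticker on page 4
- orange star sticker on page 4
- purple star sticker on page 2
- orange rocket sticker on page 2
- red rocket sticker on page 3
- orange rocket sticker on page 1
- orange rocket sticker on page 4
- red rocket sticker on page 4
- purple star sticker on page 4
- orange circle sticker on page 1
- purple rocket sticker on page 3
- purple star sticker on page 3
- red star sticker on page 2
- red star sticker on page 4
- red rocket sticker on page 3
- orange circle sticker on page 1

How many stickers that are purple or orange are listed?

orange: 9; purple: 6; together 9 + 6 = 15.

15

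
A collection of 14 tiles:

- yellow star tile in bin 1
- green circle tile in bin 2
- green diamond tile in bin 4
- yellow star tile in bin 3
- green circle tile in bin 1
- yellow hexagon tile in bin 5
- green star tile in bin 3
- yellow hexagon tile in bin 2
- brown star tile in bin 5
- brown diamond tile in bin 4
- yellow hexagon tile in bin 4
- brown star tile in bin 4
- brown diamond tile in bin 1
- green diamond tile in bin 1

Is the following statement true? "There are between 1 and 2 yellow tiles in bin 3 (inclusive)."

|yellow tiles in bin 3| = 1.
The claim requires 1 ≤ 1 ≤ 2, which holds.

True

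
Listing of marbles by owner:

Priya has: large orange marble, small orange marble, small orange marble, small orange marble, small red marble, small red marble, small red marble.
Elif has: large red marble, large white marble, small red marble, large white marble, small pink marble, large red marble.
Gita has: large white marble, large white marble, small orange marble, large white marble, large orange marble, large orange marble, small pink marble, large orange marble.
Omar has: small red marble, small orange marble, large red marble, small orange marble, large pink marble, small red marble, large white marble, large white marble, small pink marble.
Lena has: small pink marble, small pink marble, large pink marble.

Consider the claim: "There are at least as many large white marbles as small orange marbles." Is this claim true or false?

large white marbles: 7.
small orange marbles: 6.
The claim requires 7 ≥ 6, which holds.

True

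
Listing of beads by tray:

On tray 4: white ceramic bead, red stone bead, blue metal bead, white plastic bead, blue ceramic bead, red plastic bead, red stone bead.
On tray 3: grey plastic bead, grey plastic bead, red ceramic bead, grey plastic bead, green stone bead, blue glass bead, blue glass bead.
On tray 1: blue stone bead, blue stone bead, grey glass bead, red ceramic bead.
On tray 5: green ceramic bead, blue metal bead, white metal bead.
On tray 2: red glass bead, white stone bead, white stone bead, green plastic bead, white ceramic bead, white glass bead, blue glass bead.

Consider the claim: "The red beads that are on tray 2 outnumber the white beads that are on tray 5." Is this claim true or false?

False

There is 1 red bead on tray 2.
There is 1 white bead on tray 5.
The claim requires 1 > 1, which does not hold.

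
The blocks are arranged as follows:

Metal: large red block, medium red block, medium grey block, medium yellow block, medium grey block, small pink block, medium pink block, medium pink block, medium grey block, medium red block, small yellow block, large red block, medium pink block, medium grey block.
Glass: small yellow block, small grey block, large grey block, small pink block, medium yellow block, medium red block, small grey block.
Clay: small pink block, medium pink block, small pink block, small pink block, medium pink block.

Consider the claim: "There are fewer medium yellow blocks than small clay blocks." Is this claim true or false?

medium yellow blocks: 2.
small clay blocks: 3.
The claim requires 2 < 3, which holds.

True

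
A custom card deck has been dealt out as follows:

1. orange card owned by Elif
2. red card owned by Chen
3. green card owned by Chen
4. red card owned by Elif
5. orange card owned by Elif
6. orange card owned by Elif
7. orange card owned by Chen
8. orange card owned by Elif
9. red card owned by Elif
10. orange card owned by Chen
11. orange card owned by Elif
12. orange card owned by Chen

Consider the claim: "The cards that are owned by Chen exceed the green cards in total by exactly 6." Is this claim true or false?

False

cards owned by Chen: 5.
green cards: 1.
The claim requires 5 − 1 (= 4) to equal 6, which does not hold.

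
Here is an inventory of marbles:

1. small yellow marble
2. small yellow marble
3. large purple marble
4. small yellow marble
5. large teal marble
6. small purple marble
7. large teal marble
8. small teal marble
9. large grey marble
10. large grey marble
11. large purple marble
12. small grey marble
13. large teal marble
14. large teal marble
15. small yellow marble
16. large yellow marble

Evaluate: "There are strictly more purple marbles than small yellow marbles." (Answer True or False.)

False

|purple marbles| = 3.
|small yellow marbles| = 4.
The claim requires 3 > 4, which does not hold.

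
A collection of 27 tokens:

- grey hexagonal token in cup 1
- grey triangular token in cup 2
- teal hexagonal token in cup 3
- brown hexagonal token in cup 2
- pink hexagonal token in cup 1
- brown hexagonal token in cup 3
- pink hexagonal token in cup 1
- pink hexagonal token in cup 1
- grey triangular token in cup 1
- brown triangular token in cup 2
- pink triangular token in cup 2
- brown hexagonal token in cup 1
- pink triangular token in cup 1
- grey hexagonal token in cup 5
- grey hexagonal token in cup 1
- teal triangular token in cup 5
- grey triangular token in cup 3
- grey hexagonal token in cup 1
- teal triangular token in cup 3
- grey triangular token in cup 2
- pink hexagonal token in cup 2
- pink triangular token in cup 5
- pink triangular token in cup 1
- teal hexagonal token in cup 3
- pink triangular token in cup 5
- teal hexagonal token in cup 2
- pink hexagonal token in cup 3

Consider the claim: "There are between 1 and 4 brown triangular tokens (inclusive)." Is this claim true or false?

brown triangular tokens: 1.
The claim requires 1 ≤ 1 ≤ 4, which holds.

True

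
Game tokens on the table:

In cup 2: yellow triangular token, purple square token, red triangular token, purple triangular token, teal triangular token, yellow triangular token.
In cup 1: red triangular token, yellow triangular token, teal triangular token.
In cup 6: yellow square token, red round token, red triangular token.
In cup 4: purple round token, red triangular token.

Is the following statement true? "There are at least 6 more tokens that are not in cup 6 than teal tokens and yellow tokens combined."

False

tokens that are not in cup 6: 11.
teal tokens: 2; yellow tokens: 4; combined: 2 + 4 = 6.
The claim requires 11 − 6 = 5 ≥ 6, which does not hold.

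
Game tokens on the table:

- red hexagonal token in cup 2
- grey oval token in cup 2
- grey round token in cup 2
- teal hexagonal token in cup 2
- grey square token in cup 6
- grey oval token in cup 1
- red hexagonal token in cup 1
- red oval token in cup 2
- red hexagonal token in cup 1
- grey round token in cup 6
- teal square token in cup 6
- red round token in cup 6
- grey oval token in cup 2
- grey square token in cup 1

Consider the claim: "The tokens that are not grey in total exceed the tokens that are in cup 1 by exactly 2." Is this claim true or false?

False

|tokens that are not grey| = 7.
|tokens in cup 1| = 4.
The claim requires 7 − 4 (= 3) to equal 2, which does not hold.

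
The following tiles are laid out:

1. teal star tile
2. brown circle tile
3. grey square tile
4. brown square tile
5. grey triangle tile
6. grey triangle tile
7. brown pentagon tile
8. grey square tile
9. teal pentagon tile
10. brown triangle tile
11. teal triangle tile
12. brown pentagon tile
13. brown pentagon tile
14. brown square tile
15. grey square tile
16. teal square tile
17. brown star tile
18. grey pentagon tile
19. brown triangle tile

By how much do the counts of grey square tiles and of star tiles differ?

1

grey square tiles: 3. star tiles: 2.
|3 − 2| = 3 − 2 = 1.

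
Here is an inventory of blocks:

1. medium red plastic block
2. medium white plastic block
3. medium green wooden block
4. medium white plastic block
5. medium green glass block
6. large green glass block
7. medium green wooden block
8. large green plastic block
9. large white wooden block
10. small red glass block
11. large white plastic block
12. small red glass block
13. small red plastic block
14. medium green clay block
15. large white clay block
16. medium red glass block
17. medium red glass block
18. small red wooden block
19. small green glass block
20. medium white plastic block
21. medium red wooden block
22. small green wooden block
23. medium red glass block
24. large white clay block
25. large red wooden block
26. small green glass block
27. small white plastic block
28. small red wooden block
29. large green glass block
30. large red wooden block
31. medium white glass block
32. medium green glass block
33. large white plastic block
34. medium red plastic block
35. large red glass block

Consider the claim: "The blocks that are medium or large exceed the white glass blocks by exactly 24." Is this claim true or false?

False

There are 26 blocks that are medium or large.
There is 1 white glass block.
The claim requires 26 − 1 (= 25) to equal 24, which does not hold.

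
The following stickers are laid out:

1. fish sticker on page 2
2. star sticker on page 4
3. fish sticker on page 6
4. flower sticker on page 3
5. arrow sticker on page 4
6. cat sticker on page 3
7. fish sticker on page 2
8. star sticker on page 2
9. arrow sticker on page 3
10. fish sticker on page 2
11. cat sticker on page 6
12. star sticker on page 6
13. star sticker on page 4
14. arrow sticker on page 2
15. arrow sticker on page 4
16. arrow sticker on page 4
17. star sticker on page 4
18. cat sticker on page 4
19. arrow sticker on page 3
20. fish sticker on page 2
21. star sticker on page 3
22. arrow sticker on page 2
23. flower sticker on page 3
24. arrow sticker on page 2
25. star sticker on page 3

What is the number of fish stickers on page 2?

4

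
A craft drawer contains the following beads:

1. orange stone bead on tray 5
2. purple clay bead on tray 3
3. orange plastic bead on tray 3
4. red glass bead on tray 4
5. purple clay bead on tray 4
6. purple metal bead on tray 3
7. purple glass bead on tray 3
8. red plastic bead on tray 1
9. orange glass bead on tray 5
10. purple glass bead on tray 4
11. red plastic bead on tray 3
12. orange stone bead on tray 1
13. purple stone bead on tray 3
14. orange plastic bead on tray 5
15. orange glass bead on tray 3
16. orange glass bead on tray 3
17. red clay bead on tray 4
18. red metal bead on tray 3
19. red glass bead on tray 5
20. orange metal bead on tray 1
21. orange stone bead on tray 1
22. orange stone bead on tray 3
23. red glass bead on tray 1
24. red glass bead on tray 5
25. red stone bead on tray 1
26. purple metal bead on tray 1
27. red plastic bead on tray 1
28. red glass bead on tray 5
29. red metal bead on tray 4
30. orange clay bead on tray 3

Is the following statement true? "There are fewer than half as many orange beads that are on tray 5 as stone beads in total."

orange beads on tray 5: 3.
stone beads: 6.
The claim requires 2 × 3 = 6 < 6, which does not hold.

False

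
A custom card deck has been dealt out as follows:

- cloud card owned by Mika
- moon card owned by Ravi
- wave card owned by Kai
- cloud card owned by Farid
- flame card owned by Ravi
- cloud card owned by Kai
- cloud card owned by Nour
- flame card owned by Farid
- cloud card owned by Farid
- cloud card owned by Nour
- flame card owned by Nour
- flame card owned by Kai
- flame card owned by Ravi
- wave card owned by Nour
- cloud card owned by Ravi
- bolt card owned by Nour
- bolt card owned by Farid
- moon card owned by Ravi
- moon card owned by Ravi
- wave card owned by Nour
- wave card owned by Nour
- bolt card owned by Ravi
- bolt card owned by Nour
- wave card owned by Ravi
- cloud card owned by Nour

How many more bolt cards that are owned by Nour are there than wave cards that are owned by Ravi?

bolt cards owned by Nour: 2.
wave cards owned by Ravi: 1.
2 − 1 = 1.

1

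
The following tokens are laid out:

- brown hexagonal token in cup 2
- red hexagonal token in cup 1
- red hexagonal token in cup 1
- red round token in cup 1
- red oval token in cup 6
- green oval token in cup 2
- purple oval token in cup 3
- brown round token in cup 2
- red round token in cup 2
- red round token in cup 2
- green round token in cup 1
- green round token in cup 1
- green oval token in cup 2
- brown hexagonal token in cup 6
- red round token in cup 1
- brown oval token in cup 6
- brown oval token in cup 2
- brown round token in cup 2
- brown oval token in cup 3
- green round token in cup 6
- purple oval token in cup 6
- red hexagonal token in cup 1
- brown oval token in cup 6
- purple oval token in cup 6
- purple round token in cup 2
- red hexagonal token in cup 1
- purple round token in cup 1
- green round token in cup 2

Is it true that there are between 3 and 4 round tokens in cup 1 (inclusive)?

False

There are 5 round tokens in cup 1.
The claim requires 3 ≤ 5 ≤ 4, which does not hold.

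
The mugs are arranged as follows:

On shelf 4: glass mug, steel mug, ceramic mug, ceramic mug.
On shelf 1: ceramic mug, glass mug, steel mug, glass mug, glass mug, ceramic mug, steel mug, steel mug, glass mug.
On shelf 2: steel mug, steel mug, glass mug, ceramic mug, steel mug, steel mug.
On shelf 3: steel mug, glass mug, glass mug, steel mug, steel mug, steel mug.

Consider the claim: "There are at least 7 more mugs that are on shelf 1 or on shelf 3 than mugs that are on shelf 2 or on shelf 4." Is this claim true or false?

mugs on shelf 1 or on shelf 3: 15.
mugs on shelf 2 or on shelf 4: 10.
The claim requires 15 − 10 = 5 ≥ 7, which does not hold.

False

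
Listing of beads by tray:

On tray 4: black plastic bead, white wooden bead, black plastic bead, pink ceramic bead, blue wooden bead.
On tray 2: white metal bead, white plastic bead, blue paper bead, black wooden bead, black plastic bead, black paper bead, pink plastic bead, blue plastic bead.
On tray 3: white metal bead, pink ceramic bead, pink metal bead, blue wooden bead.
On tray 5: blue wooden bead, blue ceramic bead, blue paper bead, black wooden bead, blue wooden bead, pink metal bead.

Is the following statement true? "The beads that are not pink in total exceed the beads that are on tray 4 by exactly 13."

True

|beads that are not pink| = 18.
|beads on tray 4| = 5.
The claim requires 18 − 5 (= 13) to equal 13, which holds.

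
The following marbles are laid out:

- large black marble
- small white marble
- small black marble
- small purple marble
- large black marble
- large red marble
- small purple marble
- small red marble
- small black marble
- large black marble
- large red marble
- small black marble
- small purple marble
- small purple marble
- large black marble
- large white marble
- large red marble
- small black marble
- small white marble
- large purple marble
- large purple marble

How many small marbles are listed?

11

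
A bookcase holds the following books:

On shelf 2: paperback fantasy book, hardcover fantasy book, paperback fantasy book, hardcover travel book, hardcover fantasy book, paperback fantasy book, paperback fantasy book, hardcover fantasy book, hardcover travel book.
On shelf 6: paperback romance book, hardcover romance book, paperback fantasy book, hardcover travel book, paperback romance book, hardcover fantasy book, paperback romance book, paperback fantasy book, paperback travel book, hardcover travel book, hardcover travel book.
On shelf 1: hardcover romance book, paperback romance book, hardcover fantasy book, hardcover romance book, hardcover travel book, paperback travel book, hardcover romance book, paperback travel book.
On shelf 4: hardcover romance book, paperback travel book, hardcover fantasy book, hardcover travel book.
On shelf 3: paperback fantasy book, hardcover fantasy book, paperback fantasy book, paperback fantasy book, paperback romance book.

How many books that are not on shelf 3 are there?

Total books: 37; with the excluded value: 5; remaining 37 − 5 = 32.

32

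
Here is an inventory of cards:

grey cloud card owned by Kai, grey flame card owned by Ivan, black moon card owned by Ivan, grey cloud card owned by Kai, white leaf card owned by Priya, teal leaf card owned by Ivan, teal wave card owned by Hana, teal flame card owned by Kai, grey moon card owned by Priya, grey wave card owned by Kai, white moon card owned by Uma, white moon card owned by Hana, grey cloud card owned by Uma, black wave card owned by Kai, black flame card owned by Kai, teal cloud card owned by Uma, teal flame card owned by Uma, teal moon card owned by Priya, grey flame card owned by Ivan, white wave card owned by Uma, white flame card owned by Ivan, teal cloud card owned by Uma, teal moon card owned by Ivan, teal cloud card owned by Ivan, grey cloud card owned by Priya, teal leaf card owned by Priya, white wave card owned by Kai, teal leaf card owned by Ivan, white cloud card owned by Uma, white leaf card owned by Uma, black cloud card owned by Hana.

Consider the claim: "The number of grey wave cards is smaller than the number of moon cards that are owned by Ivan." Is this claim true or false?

True

There is 1 grey wave card.
Count of moon cards owned by Ivan: 2.
The claim requires 1 < 2, which holds.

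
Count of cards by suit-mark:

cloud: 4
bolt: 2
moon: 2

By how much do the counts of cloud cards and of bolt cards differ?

cloud cards: 4. bolt cards: 2.
|4 − 2| = 4 − 2 = 2.

2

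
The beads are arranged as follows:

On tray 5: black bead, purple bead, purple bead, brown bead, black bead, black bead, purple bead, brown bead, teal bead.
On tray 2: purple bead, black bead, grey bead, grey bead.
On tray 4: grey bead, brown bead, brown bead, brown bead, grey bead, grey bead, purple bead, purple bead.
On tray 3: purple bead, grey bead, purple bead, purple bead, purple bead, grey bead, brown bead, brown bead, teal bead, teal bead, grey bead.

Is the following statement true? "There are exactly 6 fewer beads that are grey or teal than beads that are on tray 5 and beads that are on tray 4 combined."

|beads that are grey or teal| = 11.
beads on tray 5: 9; beads on tray 4: 8; combined: 9 + 8 = 17.
The claim requires 17 − 11 (= 6) to equal 6, which holds.

True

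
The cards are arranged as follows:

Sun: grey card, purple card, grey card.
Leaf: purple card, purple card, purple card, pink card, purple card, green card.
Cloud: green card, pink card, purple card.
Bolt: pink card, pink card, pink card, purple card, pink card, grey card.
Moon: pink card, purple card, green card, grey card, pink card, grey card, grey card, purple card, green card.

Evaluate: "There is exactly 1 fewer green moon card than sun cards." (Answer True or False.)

There are 2 green moon cards.
There are 3 sun cards.
The claim requires 3 − 2 (= 1) to equal 1, which holds.

True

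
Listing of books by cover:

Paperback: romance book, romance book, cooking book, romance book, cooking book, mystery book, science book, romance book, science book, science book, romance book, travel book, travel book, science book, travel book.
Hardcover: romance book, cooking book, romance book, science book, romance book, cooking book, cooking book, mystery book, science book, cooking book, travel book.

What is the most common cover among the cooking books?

Counts by cover (restricted to cooking books): hardcover 4, paperback 2.
The maximum is 4, held uniquely by hardcover.

hardcover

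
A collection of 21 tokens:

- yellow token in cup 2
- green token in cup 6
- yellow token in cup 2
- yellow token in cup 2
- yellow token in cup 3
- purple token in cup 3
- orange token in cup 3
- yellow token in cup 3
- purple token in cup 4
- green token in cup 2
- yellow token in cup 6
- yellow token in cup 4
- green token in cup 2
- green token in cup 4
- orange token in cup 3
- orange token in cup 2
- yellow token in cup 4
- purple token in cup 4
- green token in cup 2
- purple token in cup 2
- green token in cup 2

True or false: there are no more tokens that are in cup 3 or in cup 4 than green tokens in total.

tokens in cup 3 or in cup 4: 10.
green tokens: 6.
The claim requires 10 ≤ 6, which does not hold.

False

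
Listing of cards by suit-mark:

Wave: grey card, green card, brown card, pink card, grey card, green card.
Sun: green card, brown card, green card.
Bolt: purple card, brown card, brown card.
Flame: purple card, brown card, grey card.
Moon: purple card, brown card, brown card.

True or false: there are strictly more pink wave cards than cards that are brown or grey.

pink wave cards: 1.
cards that are brown or grey: 10.
The claim requires 1 > 10, which does not hold.

False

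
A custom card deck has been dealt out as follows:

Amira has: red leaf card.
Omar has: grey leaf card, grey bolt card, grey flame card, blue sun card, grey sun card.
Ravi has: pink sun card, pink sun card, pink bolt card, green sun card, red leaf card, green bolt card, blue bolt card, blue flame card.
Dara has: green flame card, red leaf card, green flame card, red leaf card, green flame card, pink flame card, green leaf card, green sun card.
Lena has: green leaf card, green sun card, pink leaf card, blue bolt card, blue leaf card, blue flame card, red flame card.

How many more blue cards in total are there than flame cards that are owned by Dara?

blue cards: 6.
flame cards owned by Dara: 4.
6 − 4 = 2.

2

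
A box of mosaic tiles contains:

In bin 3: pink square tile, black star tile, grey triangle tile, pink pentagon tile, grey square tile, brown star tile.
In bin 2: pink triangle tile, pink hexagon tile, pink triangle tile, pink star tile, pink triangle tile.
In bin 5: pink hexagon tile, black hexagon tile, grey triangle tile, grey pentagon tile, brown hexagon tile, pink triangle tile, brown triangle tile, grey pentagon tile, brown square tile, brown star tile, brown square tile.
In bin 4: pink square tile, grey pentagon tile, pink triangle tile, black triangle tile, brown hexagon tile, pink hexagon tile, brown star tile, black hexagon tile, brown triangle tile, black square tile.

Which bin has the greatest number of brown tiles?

bin 5

Counts by bin (restricted to brown tiles): bin 5→5, bin 4→3, bin 3→1, bin 2→0.
The maximum is 5, held uniquely by bin 5.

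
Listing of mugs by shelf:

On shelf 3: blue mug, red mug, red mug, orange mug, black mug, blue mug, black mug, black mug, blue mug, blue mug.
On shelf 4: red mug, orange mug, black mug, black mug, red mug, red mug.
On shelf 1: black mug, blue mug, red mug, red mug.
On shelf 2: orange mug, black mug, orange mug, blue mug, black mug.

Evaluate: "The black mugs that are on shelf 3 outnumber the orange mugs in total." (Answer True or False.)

False

black mugs on shelf 3: 3.
orange mugs: 4.
The claim requires 3 > 4, which does not hold.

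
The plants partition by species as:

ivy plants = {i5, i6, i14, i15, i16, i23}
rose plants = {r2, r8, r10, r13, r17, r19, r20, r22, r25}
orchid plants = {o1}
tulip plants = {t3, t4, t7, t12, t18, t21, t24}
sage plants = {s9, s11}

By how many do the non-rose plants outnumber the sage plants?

14

non-rose plants: 16.
sage plants: 2.
16 − 2 = 14.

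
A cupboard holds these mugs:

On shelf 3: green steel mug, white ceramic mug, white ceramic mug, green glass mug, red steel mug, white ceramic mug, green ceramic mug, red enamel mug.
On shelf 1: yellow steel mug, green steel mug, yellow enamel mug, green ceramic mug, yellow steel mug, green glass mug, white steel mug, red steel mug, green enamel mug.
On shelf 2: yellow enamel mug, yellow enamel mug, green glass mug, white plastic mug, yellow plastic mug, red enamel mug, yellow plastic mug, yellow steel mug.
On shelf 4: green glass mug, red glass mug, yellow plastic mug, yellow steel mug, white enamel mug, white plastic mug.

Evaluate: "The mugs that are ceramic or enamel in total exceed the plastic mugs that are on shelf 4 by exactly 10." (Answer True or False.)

True

|mugs that are ceramic or enamel| = 12.
|plastic mugs on shelf 4| = 2.
The claim requires 12 − 2 (= 10) to equal 10, which holds.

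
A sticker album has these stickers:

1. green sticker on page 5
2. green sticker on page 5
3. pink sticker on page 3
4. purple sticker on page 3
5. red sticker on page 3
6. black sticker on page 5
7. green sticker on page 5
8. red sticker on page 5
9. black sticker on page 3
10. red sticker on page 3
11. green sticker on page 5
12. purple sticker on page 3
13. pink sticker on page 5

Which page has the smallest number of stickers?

page 3

Counts by page: page 5→7, page 3→6.
The minimum is 6, held uniquely by page 3.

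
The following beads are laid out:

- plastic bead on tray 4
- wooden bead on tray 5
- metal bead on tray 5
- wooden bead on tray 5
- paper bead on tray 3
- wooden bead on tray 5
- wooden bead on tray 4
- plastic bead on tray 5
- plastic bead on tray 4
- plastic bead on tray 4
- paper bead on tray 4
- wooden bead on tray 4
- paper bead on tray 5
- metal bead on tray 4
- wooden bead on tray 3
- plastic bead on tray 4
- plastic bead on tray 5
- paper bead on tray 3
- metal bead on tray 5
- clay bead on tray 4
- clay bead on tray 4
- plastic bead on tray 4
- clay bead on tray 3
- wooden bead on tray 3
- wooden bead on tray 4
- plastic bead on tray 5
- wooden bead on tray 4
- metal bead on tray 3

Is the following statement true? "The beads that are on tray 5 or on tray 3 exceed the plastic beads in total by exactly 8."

|beads on tray 5 or on tray 3| = 15.
|plastic beads| = 8.
The claim requires 15 − 8 (= 7) to equal 8, which does not hold.

False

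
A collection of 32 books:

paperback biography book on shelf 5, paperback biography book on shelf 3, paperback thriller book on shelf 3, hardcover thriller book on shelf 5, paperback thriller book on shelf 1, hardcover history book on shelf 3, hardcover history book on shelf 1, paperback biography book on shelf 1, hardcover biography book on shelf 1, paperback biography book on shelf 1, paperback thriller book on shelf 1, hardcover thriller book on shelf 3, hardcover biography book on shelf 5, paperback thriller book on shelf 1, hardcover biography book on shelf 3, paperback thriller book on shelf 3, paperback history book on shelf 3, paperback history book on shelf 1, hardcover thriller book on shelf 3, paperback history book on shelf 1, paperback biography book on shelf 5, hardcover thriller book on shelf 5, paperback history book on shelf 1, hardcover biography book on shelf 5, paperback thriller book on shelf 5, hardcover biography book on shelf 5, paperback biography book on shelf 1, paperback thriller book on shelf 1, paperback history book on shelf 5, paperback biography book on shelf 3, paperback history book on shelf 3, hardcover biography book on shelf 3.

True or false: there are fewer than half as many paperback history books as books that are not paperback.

paperback history books: 6.
books that are not paperback: 12.
The claim requires 2 × 6 = 12 < 12, which does not hold.

False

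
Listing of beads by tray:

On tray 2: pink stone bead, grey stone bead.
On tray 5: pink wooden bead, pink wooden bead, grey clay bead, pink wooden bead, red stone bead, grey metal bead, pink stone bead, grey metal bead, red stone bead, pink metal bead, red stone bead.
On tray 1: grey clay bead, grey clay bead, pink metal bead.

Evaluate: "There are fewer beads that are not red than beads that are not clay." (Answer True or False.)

beads that are not red: 13.
beads that are not clay: 13.
The claim requires 13 < 13, which does not hold.

False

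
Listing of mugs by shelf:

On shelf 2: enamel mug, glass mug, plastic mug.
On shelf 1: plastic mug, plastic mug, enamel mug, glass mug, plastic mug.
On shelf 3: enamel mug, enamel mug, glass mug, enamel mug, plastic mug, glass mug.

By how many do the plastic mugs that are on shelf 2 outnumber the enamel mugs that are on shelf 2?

plastic mugs on shelf 2: 1.
enamel mugs on shelf 2: 1.
1 − 1 = 0.

0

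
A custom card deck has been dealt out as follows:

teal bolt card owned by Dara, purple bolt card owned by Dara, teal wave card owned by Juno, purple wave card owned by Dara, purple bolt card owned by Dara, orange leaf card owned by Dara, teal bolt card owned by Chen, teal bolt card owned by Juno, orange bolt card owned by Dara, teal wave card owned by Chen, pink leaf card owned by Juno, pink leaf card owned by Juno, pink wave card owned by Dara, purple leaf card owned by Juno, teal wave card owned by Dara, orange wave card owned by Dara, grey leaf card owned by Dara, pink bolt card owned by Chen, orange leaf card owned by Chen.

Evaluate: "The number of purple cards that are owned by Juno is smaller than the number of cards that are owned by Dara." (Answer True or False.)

True

Count of purple cards owned by Juno: 1.
Count of cards owned by Dara: 10.
The claim requires 1 < 10, which holds.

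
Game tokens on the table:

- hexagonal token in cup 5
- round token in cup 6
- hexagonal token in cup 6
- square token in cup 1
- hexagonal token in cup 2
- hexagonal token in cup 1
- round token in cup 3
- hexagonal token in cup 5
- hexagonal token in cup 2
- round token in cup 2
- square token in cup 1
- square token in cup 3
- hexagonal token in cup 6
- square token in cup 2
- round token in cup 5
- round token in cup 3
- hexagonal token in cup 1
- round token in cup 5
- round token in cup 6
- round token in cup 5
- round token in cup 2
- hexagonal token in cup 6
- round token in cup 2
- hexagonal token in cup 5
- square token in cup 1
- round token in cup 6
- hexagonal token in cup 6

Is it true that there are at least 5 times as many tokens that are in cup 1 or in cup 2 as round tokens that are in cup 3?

tokens in cup 1 or in cup 2: 11.
round tokens in cup 3: 2.
The claim requires 11 ≥ 5 × 2 = 10, which holds.

True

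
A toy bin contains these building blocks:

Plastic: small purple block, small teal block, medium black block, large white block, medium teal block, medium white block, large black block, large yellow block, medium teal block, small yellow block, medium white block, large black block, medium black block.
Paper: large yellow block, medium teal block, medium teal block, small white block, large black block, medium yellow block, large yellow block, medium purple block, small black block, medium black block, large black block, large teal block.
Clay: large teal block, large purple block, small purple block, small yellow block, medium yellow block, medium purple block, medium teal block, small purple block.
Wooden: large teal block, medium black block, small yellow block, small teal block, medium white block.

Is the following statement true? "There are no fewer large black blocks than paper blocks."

False

There are 4 large black blocks.
There are 12 paper blocks.
The claim requires 4 ≥ 12, which does not hold.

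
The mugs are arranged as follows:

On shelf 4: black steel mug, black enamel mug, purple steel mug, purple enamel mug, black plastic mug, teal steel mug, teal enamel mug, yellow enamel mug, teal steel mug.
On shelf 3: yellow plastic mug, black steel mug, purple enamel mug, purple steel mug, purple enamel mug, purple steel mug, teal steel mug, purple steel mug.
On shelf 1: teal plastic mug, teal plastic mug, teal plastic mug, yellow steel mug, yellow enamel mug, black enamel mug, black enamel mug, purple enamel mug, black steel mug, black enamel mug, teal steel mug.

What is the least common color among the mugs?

Counts by color: black 8, purple 8, teal 8, yellow 4.
The minimum is 4, held uniquely by yellow.

yellow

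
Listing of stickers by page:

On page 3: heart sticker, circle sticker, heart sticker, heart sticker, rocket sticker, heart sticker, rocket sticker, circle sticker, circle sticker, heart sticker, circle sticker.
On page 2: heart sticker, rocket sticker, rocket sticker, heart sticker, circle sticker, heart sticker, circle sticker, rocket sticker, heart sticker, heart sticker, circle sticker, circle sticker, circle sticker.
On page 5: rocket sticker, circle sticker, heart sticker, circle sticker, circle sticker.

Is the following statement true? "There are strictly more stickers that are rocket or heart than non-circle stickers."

False

There are 17 stickers that are rocket or heart.
There are 17 non-circle stickers.
The claim requires 17 > 17, which does not hold.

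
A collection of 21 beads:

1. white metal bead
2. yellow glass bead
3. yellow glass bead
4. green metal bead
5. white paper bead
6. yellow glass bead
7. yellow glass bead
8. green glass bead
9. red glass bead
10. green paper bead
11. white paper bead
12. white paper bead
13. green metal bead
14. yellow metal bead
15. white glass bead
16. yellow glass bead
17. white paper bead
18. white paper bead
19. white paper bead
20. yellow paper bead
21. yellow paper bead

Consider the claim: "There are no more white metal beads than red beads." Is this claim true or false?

True

white metal beads: 1.
red beads: 1.
The claim requires 1 ≤ 1, which holds.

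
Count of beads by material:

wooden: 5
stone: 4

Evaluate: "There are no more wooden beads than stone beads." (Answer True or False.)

wooden beads: 5.
stone beads: 4.
The claim requires 5 ≤ 4, which does not hold.

False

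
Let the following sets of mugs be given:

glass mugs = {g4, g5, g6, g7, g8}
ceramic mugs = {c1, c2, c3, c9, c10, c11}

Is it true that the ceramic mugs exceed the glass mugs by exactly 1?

|ceramic mugs| = 6.
|glass mugs| = 5.
The claim requires 6 − 5 (= 1) to equal 1, which holds.

True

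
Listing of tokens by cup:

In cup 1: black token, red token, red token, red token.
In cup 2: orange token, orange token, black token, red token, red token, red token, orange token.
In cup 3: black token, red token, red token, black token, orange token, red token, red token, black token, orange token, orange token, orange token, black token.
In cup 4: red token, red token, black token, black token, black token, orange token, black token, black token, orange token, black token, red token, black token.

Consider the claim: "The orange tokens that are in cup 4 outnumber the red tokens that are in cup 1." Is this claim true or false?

orange tokens in cup 4: 2.
red tokens in cup 1: 3.
The claim requires 2 > 3, which does not hold.

False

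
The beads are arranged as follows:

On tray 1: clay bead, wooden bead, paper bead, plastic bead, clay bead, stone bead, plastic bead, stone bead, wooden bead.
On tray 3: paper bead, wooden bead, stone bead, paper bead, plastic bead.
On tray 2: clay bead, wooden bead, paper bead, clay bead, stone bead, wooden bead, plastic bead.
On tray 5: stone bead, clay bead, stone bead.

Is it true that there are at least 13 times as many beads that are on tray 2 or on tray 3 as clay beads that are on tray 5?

|beads on tray 2 or on tray 3| = 12.
|clay beads on tray 5| = 1.
The claim requires 12 ≥ 13 × 1 = 13, which does not hold.

False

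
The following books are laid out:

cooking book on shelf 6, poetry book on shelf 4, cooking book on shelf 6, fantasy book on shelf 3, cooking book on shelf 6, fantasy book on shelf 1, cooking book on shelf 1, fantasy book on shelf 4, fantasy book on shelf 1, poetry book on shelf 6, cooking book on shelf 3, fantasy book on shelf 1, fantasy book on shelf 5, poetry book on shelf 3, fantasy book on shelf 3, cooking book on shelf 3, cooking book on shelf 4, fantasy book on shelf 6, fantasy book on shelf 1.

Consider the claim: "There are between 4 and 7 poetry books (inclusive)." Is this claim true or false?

False

poetry books: 3.
The claim requires 4 ≤ 3 ≤ 7, which does not hold.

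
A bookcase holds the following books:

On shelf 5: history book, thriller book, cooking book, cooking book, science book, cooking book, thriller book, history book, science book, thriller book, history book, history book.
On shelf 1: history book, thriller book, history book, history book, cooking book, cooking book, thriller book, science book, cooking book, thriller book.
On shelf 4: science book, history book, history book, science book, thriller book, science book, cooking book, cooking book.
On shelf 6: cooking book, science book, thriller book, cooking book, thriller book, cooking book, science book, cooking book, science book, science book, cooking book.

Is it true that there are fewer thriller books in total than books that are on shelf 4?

False

thriller books: 9.
books on shelf 4: 8.
The claim requires 9 < 8, which does not hold.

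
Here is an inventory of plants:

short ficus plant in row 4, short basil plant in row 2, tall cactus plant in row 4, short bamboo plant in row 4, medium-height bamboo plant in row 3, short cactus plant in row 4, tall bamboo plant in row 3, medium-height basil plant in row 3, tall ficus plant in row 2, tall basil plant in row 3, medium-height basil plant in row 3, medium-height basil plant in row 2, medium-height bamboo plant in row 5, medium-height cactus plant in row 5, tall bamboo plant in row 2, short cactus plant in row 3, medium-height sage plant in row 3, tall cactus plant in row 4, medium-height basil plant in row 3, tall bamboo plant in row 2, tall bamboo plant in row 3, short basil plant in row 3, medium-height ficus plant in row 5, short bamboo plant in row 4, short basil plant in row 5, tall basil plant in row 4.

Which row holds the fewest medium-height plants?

Counts by row (restricted to medium-height plants): row 3→5, row 5→3, row 2→1, row 4→0.
The minimum is 0, held uniquely by row 4.

row 4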